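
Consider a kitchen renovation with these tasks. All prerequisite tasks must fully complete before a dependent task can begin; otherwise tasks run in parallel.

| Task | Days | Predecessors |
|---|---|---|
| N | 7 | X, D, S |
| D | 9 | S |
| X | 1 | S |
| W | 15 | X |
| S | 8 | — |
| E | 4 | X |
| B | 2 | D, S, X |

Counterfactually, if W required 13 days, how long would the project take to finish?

As given, the longest chain is S→X→W = 8+1+15 = 24, so the finish is 24 days.
W is on the critical path; changing it to 13 makes that path 22 days.
The binding chain switches to S→D→N = 8+9+7 = 24; finish 24 days.

24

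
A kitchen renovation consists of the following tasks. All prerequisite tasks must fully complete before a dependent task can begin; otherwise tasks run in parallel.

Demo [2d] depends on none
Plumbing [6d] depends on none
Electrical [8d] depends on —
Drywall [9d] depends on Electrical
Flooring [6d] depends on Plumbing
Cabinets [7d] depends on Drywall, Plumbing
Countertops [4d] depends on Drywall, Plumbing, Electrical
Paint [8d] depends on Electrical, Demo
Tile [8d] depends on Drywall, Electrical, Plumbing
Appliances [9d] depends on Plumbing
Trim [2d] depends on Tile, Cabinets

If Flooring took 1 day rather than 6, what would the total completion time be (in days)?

27

Baseline: Electrical→Drywall→Tile→Trim = 8+9+8+2 = 27 → 27 days.
Flooring has 15 days of float (longest path through it is 12).
That remains the longest chain; total 27 days.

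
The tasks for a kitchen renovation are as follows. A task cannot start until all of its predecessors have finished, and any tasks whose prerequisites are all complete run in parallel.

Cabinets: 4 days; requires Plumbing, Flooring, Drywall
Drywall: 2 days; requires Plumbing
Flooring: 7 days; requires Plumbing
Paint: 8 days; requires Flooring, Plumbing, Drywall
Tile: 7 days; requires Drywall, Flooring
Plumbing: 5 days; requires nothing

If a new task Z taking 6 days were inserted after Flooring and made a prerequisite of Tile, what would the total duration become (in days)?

25

Originally the kitchen renovation takes 20 days.
With Z inserted, Tile now waits for max(Drywall, Flooring, Z).
New critical path: Plumbing→Flooring→Z→Tile = 5+7+6+7 = 25 ⇒ 25 days.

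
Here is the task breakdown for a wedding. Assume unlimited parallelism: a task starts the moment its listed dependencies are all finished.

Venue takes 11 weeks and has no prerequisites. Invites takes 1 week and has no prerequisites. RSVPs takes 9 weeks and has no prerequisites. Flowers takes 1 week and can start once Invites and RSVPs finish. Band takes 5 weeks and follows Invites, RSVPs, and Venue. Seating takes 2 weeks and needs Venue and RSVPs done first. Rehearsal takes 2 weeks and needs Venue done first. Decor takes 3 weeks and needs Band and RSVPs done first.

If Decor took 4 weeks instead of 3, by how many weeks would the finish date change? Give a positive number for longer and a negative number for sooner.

1

Actual critical path: Venue→Band→Decor = 11+5+3 = 19 ⇒ 19 weeks.
Decor lies on that path, so at 4 weeks the path becomes 20 weeks.
That remains the longest chain; total 20 weeks.
Change in finish: 20 − 19 = +1 weeks.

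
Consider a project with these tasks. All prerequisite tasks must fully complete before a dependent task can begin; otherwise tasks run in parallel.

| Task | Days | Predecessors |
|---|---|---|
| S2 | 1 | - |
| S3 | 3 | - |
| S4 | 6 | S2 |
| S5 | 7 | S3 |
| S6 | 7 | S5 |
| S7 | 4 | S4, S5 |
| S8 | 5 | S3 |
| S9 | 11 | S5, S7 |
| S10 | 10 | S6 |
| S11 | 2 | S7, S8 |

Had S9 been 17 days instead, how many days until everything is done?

Actual critical path: S3→S5→S6→S10 = 3+7+7+10 = 27 ⇒ 27 days.
S9 has 2 days of float (longest path through it is 25).
New critical path: S3→S5→S7→S9 = 3+7+4+17 = 31 ⇒ 31 days.

31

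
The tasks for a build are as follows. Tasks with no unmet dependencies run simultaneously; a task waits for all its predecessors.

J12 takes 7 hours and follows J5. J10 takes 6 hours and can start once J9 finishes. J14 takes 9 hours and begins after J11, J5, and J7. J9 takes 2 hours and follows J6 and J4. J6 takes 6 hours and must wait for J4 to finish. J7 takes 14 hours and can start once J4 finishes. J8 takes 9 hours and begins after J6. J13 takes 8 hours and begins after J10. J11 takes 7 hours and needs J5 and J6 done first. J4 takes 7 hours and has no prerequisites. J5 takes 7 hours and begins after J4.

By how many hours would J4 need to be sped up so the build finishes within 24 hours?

6

Current finish: 30 hours; target: 24.
J4 is on every critical path, so each hour cut from J4 cuts the finish by one (this holds down to a finish of 24).
Need 30 − 24 = 6 hours off J4 → J4 becomes 1 hour, finish becomes 24.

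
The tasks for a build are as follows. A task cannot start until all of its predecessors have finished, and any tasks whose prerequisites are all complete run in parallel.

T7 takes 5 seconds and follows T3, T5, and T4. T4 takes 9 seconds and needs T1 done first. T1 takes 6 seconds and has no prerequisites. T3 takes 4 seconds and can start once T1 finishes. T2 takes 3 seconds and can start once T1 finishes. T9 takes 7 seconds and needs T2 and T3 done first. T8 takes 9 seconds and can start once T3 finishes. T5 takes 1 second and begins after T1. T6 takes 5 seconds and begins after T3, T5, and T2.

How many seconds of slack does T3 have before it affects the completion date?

1

Critical path: T1→T4→T7 = 6+9+5 = 20, so the finish is 20 seconds.
Longest path through T3: 19 seconds (earliest finish 10, latest finish 11).
Slack of T3 = 7 − 6 = 1 second.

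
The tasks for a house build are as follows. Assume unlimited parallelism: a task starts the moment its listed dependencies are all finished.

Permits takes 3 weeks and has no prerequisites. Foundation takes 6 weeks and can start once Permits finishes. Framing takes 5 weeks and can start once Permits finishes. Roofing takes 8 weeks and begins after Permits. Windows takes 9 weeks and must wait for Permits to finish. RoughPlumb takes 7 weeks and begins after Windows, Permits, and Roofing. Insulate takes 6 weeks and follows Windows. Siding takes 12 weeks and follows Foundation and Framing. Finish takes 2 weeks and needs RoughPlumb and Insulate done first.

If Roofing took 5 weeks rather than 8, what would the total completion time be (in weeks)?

Actual critical path: Permits→Foundation→Siding = 3+6+12 = 21 ⇒ 21 weeks.
Roofing is off the critical path — its longest chain is 20 weeks, giving 1 of slack.
That remains the longest chain; total 21 weeks.

21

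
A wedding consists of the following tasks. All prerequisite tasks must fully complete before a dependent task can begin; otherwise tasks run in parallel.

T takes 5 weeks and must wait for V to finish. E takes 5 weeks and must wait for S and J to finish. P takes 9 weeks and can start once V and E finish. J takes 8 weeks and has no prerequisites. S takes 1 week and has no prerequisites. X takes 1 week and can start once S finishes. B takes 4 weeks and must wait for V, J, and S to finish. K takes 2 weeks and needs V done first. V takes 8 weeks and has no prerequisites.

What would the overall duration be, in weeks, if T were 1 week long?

22

Actual critical path: J→E→P = 8+5+9 = 22 ⇒ 22 weeks.
T is off the critical path — its longest chain is 13 weeks, giving 9 of slack.
That remains the longest chain; total 22 weeks.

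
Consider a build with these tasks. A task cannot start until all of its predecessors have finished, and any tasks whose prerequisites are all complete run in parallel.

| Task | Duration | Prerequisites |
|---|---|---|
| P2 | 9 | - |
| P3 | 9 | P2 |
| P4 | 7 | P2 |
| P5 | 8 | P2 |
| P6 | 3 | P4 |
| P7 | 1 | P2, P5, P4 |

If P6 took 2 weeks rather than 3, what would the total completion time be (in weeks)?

18

As given, the longest chain is P2→P4→P6 = 9+7+3 = 19, so the finish is 19 weeks.
Since P6 is critical, the -1 change carries straight to that chain (now 18 weeks).
Now P2→P3 = 9+9 = 18 is longest, so the finish becomes 18 weeks.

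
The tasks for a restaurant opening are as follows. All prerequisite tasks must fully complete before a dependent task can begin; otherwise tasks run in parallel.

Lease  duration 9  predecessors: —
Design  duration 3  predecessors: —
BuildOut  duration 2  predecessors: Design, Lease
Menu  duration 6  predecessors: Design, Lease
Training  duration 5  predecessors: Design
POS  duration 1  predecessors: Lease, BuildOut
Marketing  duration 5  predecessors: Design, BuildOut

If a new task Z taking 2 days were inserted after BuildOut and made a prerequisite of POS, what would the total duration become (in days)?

Originally the plan takes 16 days.
With Z inserted, POS now waits for max(Lease, BuildOut, Z).
New critical path: Lease→BuildOut→Marketing = 9+2+5 = 16 ⇒ 16 days.

16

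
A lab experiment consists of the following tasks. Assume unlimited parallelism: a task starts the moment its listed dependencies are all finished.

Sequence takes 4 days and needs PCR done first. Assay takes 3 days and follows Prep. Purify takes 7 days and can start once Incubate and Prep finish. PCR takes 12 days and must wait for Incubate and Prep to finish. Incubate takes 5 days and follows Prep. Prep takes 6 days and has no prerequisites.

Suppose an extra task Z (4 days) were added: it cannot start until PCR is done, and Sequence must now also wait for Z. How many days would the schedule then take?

Originally the schedule takes 27 days.
With Z inserted, Sequence now waits for max(PCR, Z).
New critical path: Prep→Incubate→PCR→Z→Sequence = 6+5+12+4+4 = 31 ⇒ 31 days.

31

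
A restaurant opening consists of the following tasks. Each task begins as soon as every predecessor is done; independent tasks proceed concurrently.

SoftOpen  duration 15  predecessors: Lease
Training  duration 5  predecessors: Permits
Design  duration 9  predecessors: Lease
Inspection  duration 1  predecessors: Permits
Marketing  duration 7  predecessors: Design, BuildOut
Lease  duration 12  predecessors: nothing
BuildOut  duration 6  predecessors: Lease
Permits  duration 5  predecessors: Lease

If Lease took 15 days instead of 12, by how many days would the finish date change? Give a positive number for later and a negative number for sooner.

3

As given, the longest chain is Lease→Design→Marketing = 12+9+7 = 28, so the finish is 28 days.
Lease lies on that path, so at 15 days the path becomes 31 days.
That remains the longest chain; total 31 days.
Change in finish: 31 − 28 = +3 days.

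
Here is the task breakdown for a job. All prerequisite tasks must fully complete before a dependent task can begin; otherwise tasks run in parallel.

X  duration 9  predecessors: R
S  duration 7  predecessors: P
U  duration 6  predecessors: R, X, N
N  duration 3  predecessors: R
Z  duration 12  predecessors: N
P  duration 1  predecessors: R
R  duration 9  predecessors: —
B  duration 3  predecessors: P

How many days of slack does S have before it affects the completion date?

The longest chain is R→X→U = 9+9+6 = 24; overall finish 24 days.
S finishes as early as 17 and must finish by 24.
Slack of S = 17 − 10 = 7 days.

7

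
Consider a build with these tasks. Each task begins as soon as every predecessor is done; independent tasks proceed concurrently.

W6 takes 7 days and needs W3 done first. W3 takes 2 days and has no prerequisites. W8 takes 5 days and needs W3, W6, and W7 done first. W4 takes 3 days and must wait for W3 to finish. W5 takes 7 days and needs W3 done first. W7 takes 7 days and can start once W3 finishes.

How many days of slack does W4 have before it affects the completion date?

W3→W6→W8 = 2+7+5 = 14 sets the makespan at 14 days.
The longest chain containing W4 totals 5 days.
Slack of W4 = 11 − 2 = 9 days.

9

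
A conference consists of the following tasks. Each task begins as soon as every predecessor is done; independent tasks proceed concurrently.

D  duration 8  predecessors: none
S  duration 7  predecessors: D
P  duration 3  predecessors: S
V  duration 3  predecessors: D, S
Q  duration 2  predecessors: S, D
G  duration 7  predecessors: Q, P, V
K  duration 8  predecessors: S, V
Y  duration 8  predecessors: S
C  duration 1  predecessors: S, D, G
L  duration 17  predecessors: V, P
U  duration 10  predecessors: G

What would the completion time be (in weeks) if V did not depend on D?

35

Before: longest chain D→S→P→G→U = 8+7+3+7+10 = 35, finish 35.
Dropping D→V doesn't change V's earliest start (15); another predecessor still binds.
After: D→S→P→G→U = 8+7+3+7+10 = 35 → 35 weeks.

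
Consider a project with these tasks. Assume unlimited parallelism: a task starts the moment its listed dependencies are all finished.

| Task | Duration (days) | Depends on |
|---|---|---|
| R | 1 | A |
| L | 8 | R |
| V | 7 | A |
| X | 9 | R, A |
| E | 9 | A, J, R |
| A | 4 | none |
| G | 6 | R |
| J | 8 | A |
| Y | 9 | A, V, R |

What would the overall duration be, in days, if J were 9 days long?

Critical path before the change: A→J→E = 4+8+9 = 21 giving 21 days.
Since J is critical, the +1 change carries straight to that chain (now 22 days).
No other chain overtakes it, so the finish is 22 days.

22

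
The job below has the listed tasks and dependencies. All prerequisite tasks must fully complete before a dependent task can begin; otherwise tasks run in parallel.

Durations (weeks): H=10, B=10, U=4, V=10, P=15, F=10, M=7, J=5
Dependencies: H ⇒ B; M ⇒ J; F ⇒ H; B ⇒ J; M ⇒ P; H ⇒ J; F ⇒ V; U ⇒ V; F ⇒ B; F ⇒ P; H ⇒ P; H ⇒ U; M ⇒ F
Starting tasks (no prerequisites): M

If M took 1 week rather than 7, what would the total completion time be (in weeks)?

36

Actual critical path: M→F→H→P = 7+10+10+15 = 42 ⇒ 42 weeks.
Since M is critical, the -6 change carries straight to that chain (now 36 weeks).
That remains the longest chain; total 36 weeks.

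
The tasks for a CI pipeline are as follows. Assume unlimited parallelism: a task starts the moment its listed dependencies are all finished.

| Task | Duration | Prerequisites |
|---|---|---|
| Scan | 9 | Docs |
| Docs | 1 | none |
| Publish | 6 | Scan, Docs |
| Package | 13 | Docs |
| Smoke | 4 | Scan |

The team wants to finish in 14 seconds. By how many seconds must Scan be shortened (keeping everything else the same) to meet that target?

2

Current finish: 16 seconds; target: 14.
Scan is on every critical path, so each second cut from Scan cuts the finish by one (this holds down to a finish of 14).
Need 16 − 14 = 2 seconds off Scan → Scan becomes 7 seconds, finish becomes 14.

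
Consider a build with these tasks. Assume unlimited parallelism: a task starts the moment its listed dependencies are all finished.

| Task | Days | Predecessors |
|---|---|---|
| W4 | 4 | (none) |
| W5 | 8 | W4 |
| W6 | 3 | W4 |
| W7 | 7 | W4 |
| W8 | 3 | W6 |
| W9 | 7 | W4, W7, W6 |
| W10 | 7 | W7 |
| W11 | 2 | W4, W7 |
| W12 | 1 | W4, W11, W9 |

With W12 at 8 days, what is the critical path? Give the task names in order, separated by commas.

W4, W7, W9, W12

Actual critical path: W4→W7→W9→W12 = 4+7+7+1 = 19 ⇒ 19 days.
W12 lies on that path, so at 8 days the path becomes 26 days.
That remains the longest chain; total 26 days.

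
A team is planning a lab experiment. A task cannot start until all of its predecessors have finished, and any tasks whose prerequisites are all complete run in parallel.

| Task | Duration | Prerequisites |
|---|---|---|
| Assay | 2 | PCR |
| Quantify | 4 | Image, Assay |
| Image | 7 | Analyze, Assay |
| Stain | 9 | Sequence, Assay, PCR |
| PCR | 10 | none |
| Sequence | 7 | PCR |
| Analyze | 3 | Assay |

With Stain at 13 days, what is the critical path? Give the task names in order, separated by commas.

PCR, Sequence, Stain

As given, the longest chain is PCR→Sequence→Stain = 10+7+9 = 26, so the finish is 26 days.
Since Stain is critical, the +4 change carries straight to that chain (now 30 days).
That remains the longest chain; total 30 days.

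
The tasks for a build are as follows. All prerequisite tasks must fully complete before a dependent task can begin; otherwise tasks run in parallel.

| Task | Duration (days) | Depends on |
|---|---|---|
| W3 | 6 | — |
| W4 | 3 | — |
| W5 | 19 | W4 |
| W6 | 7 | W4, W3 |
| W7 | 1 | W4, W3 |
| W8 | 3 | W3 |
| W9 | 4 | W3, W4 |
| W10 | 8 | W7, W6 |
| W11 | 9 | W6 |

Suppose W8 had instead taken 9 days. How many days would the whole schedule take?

Baseline: W3→W6→W11 = 6+7+9 = 22 → 22 days.
W8 is off the critical path — its longest chain is 9 days, giving 13 of slack.
That remains the longest chain; total 22 days.

22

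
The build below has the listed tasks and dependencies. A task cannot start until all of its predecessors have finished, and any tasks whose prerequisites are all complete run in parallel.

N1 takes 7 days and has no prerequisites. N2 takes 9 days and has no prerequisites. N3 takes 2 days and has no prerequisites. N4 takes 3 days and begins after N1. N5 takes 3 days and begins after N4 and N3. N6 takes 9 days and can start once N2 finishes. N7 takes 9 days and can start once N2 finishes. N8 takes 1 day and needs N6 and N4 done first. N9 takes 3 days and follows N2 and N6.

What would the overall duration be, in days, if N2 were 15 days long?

The binding path is N2→N6→N9 = 9+9+3 = 21; finish at 21 days.
Since N2 is critical, the +6 change carries straight to that chain (now 27 days).
The critical path is still N2→N6→N9; finish is now 27 days.

27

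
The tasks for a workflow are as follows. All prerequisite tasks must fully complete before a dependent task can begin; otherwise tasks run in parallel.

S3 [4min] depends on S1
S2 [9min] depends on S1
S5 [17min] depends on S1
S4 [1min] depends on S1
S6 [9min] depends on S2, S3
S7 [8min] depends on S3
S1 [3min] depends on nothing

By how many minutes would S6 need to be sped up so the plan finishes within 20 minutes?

Current finish: 21 minutes; target: 20.
S6 is on every critical path, so each minute cut from S6 cuts the finish by one (this holds down to a finish of 20).
Need 21 − 20 = 1 minute off S6 → S6 becomes 8 minutes, finish becomes 20.

1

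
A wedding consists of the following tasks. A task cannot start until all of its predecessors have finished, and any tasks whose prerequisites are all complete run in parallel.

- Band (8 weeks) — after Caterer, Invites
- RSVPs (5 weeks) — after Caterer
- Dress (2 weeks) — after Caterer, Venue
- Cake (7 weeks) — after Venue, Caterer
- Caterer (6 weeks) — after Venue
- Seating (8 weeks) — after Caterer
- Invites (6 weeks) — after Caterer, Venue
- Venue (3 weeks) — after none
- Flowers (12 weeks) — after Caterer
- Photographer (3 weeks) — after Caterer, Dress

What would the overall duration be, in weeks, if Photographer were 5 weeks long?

Actual critical path: Venue→Caterer→Invites→Band = 3+6+6+8 = 23 ⇒ 23 weeks.
Photographer has 9 weeks of float (longest path through it is 14).
No other chain overtakes it, so the finish is 23 weeks.

23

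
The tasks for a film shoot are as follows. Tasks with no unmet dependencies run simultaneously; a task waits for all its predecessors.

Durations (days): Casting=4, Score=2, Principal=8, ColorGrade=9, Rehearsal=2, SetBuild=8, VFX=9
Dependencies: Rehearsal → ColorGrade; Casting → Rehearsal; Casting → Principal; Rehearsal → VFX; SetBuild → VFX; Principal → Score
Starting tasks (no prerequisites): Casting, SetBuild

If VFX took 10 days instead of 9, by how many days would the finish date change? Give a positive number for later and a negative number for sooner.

1

As given, the longest chain is SetBuild→VFX = 8+9 = 17, so the finish is 17 days.
VFX lies on that path, so at 10 days the path becomes 18 days.
That remains the longest chain; total 18 days.
Change in finish: 18 − 17 = +1 days.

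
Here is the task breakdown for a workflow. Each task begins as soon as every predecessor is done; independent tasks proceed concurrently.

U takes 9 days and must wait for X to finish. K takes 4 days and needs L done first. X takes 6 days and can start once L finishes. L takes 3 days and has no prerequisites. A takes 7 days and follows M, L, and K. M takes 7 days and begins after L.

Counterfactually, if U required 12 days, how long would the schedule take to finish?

Critical path before the change: L→X→U = 3+6+9 = 18 giving 18 days.
Since U is critical, the +3 change carries straight to that chain (now 21 days).
The critical path is still L→X→U; finish is now 21 days.

21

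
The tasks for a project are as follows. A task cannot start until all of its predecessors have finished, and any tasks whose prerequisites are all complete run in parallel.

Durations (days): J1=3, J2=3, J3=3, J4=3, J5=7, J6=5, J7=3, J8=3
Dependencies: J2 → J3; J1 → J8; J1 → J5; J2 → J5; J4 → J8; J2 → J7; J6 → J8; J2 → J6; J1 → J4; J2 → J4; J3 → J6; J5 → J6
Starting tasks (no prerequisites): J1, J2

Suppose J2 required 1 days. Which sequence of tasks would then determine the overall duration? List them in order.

J1, J5, J6, J8

As given, the longest chain is J2→J5→J6→J8 = 3+7+5+3 = 18, so the finish is 18 days.
J2 lies on that path, so at 1 day the path becomes 16 days.
The binding chain switches to J1→J5→J6→J8 = 3+7+5+3 = 18; finish 18 days.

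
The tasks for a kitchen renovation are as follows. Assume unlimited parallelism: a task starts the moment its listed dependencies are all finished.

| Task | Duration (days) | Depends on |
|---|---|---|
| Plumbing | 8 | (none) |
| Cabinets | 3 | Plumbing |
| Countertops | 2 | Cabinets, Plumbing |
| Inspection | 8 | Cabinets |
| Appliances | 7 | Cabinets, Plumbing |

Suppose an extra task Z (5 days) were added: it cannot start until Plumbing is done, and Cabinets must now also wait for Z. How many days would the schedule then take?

Originally the schedule takes 19 days.
With Z inserted, Cabinets now waits for max(Plumbing, Z).
New critical path: Plumbing→Z→Cabinets→Inspection = 8+5+3+8 = 24 ⇒ 24 days.

24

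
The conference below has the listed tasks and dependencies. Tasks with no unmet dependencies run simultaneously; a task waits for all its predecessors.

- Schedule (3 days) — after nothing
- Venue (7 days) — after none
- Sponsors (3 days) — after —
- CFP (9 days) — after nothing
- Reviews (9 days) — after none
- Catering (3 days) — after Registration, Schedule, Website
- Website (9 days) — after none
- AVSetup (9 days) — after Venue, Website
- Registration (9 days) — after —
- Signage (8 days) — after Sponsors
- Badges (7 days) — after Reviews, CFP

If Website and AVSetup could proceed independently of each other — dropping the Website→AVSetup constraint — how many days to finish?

16

Original critical path: Website→AVSetup = 9+9 = 18 ⇒ 18 days.
Without Website→AVSetup, AVSetup's earliest start moves from 9 to 7.
The longest chain is now Venue→AVSetup = 7+9 = 16, so the job takes 16 days.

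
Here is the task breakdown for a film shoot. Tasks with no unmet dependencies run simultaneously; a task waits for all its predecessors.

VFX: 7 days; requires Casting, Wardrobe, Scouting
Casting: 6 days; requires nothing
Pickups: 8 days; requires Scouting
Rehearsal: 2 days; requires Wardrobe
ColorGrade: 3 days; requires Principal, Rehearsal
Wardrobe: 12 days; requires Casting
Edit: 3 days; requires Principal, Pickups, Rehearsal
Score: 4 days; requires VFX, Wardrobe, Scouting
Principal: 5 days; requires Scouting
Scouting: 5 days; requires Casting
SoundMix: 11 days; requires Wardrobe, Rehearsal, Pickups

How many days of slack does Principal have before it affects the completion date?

Critical path: Casting→Wardrobe→Rehearsal→SoundMix = 6+12+2+11 = 31, so the finish is 31 days.
The longest chain containing Principal totals 19 days.
Slack of Principal = 23 − 11 = 12 days.

12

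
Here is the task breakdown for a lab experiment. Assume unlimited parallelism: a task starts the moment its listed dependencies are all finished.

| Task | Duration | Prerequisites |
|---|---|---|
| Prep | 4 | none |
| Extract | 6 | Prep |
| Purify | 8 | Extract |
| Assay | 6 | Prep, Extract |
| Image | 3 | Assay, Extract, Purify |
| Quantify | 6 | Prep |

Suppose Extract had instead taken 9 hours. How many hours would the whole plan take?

Baseline: Prep→Extract→Purify→Image = 4+6+8+3 = 21 → 21 hours.
Since Extract is critical, the +3 change carries straight to that chain (now 24 hours).
That remains the longest chain; total 24 hours.

24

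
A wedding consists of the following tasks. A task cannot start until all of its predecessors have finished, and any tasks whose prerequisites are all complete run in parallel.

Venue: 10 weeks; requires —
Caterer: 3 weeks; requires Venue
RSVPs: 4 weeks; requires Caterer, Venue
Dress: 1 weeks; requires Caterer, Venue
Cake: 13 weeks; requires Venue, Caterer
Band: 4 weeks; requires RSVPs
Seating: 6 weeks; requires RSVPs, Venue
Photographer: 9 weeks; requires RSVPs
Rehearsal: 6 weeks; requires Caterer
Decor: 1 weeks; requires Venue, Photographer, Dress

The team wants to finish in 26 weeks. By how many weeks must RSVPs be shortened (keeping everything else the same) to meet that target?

1

Current finish: 27 weeks; target: 26.
RSVPs is on every critical path, so each week cut from RSVPs cuts the finish by one (this holds down to a finish of 26).
Need 27 − 26 = 1 week off RSVPs → RSVPs becomes 3 weeks, finish becomes 26.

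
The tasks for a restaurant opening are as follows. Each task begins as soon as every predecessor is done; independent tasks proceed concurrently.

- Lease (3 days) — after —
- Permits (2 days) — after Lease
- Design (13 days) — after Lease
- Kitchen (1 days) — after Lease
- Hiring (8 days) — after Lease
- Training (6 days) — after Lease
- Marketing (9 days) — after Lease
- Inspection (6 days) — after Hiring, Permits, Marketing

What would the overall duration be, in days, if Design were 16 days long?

19

As given, the longest chain is Lease→Marketing→Inspection = 3+9+6 = 18, so the finish is 18 days.
Design has 2 days of float (longest path through it is 16).
New critical path: Lease→Design = 3+16 = 19 ⇒ 19 days.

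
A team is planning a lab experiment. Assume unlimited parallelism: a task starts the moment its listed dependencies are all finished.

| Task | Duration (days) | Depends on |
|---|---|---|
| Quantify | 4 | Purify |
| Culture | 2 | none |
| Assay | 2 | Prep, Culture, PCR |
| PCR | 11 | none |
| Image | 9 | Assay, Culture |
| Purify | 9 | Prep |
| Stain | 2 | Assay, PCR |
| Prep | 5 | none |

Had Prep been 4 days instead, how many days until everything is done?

The binding path is PCR→Assay→Image = 11+2+9 = 22; finish at 22 days.
The longest path through Prep is only 18 days, so Prep has float 4.
The critical path is still PCR→Assay→Image; finish is now 22 days.

22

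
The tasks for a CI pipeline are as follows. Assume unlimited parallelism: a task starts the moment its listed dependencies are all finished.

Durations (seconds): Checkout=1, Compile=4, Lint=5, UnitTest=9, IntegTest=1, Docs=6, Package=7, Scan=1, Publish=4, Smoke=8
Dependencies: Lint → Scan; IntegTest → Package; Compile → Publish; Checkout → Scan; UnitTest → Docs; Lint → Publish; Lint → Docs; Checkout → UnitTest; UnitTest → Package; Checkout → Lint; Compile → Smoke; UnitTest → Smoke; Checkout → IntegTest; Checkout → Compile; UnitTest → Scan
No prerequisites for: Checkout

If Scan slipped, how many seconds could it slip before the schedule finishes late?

7

Checkout→UnitTest→Smoke = 1+9+8 = 18 sets the makespan at 18 seconds.
The longest chain containing Scan totals 11 seconds.
Slack of Scan = 17 − 10 = 7 seconds.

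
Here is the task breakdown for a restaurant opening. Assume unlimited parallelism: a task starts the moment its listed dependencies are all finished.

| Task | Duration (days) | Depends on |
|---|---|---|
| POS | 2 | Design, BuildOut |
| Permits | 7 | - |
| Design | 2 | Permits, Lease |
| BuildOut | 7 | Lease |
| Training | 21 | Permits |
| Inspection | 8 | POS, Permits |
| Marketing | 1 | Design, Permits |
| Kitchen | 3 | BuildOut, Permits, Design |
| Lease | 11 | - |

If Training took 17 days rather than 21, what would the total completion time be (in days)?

Actual critical path: Permits→Training = 7+21 = 28 ⇒ 28 days.
Training lies on that path, so at 17 days the path becomes 24 days.
The binding chain switches to Lease→BuildOut→POS→Inspection = 11+7+2+8 = 28; finish 28 days.

28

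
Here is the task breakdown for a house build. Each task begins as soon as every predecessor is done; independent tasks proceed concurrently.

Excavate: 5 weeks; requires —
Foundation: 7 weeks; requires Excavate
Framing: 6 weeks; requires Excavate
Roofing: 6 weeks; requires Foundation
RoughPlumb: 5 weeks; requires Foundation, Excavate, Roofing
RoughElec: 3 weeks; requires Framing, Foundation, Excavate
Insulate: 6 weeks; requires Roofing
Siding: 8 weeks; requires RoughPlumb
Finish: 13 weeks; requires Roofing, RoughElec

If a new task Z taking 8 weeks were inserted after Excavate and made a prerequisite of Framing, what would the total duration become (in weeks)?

Originally the schedule takes 31 weeks.
With Z inserted, Framing now waits for max(Excavate, Z).
New critical path: Excavate→Z→Framing→RoughElec→Finish = 5+8+6+3+13 = 35 ⇒ 35 weeks.

35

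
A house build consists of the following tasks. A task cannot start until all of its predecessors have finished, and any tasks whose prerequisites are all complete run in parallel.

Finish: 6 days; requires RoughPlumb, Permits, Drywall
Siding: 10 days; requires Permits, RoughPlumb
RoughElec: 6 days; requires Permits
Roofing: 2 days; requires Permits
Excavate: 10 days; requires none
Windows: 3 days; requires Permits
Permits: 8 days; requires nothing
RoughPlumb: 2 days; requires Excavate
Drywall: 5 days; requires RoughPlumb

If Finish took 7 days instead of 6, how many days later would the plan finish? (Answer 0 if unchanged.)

1

Baseline: Excavate→RoughPlumb→Drywall→Finish = 10+2+5+6 = 23 → 23 days.
Finish is on the critical path; changing it to 7 makes that path 24 days.
The critical path is still Excavate→RoughPlumb→Drywall→Finish; finish is now 24 days.
Change in finish: 24 − 23 = +1 days.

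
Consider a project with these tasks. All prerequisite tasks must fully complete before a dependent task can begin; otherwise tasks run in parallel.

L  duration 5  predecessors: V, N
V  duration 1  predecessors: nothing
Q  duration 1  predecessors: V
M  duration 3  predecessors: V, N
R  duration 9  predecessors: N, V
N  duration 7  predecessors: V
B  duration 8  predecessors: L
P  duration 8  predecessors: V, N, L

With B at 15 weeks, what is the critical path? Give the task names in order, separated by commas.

V, N, L, B

The binding path is V→N→L→B = 1+7+5+8 = 21; finish at 21 weeks.
B lies on that path, so at 15 weeks the path becomes 28 weeks.
The critical path is still V→N→L→B; finish is now 28 weeks.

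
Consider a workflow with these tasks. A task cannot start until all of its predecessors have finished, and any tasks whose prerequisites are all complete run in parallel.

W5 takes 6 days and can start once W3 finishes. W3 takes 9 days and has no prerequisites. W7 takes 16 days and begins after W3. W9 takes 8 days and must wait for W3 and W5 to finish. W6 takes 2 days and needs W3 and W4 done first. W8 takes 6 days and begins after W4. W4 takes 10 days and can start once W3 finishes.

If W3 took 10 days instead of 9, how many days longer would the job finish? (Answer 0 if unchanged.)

As given, the longest chain is W3→W4→W8 = 9+10+6 = 25, so the finish is 25 days.
W3 lies on that path, so at 10 days the path becomes 26 days.
That remains the longest chain; total 26 days.
Change in finish: 26 − 25 = +1 days.

1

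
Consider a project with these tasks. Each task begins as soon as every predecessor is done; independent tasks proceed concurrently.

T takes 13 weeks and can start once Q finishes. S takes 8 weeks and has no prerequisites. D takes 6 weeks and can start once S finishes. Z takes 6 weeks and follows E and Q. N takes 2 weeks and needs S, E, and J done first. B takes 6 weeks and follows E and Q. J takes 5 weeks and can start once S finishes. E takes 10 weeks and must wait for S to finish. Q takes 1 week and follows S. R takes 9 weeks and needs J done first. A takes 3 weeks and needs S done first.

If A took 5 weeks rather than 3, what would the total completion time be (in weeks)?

Actual critical path: S→E→Z = 8+10+6 = 24 ⇒ 24 weeks.
A is off the critical path — its longest chain is 11 weeks, giving 13 of slack.
No other chain overtakes it, so the finish is 24 weeks.

24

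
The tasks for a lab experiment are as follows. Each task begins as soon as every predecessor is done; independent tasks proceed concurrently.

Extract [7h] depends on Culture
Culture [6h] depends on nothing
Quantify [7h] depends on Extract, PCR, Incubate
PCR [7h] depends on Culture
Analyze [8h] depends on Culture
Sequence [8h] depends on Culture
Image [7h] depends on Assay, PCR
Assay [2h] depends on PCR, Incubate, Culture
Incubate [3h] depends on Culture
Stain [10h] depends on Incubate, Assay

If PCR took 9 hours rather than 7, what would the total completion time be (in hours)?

As given, the longest chain is Culture→PCR→Assay→Stain = 6+7+2+10 = 25, so the finish is 25 hours.
Since PCR is critical, the +2 change carries straight to that chain (now 27 hours).
That remains the longest chain; total 27 hours.

27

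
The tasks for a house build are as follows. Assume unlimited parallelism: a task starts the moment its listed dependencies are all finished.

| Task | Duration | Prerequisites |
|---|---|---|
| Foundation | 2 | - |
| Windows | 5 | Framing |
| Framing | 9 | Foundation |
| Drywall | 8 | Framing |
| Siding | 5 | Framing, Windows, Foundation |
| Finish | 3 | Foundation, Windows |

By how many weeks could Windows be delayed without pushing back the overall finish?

Foundation→Framing→Windows→Siding = 2+9+5+5 = 21 sets the makespan at 21 weeks.
The longest chain containing Windows totals 21 weeks.
So Windows can slip 16 − 16 = 0 weeks.

0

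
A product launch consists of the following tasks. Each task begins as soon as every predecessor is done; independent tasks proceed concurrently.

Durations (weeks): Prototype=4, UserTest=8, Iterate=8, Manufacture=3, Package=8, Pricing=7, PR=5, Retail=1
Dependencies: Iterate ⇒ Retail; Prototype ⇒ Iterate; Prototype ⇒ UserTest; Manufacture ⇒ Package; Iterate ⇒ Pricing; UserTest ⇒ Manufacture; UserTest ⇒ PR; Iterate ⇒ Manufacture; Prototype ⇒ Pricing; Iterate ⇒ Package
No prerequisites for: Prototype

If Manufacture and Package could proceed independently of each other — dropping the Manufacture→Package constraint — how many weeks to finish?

With the dependency in place, Prototype→UserTest→Manufacture→Package = 4+8+3+8 = 23 sets the finish at 23 weeks.
Without Manufacture→Package, Package's earliest start moves from 15 to 12.
After: Prototype→Iterate→Package = 4+8+8 = 20 → 20 weeks.

20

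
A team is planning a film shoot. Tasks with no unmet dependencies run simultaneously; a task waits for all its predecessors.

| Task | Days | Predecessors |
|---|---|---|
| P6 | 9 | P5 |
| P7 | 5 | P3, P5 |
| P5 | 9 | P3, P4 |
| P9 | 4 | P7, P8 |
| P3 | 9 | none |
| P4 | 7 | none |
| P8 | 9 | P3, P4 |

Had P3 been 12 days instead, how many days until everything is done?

30

As given, the longest chain is P3→P5→P6 = 9+9+9 = 27, so the finish is 27 days.
P3 is on the critical path; changing it to 12 makes that path 30 days.
No other chain overtakes it, so the finish is 30 days.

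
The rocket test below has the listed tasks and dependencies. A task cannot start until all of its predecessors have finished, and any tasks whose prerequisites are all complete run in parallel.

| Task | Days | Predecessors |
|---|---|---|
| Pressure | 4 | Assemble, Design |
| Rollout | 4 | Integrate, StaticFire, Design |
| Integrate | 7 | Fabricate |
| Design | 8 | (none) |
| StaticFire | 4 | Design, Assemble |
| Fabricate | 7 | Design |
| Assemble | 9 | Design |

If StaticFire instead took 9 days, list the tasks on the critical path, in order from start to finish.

Design, Assemble, StaticFire, Rollout

The binding path is Design→Fabricate→Integrate→Rollout = 8+7+7+4 = 26; finish at 26 days.
StaticFire has 1 day of float (longest path through it is 25).
Now Design→Assemble→StaticFire→Rollout = 8+9+9+4 = 30 is longest, so the finish becomes 30 days.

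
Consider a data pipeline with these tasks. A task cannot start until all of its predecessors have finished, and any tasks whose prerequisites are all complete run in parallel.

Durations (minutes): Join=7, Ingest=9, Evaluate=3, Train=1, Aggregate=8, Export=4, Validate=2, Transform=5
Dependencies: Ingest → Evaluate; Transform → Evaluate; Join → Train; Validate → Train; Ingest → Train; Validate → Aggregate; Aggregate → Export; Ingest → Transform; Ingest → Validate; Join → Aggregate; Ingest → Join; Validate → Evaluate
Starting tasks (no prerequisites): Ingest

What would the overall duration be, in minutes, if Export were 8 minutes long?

As given, the longest chain is Ingest→Join→Aggregate→Export = 9+7+8+4 = 28, so the finish is 28 minutes.
Export lies on that path, so at 8 minutes the path becomes 32 minutes.
No other chain overtakes it, so the finish is 32 minutes.

32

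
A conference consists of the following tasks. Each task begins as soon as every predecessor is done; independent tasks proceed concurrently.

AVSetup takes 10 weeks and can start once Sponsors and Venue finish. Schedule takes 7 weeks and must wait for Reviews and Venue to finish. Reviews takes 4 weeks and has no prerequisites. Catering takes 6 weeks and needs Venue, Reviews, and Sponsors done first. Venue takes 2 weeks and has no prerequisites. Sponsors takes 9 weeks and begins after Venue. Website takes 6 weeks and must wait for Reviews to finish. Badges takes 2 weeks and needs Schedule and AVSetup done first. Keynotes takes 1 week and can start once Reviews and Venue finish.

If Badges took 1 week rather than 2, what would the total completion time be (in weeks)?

Critical path before the change: Venue→Sponsors→AVSetup→Badges = 2+9+10+2 = 23 giving 23 weeks.
Since Badges is critical, the -1 change carries straight to that chain (now 22 weeks).
That remains the longest chain; total 22 weeks.

22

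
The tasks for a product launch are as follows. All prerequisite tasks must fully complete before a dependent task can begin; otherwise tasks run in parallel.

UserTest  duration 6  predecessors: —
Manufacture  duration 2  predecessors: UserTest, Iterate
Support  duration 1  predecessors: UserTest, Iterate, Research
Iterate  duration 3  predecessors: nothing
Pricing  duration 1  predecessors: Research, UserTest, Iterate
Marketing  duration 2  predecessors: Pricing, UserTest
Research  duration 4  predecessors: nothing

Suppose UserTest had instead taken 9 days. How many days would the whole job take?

As given, the longest chain is UserTest→Pricing→Marketing = 6+1+2 = 9, so the finish is 9 days.
UserTest is on the critical path; changing it to 9 makes that path 12 days.
No other chain overtakes it, so the finish is 12 days.

12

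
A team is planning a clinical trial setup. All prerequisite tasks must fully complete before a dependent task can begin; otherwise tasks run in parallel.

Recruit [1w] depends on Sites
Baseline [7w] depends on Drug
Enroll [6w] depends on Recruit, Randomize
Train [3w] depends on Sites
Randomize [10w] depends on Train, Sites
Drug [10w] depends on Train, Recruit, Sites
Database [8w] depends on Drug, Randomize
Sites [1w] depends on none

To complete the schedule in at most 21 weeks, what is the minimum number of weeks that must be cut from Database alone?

1

Current finish: 22 weeks; target: 21.
Database is on every critical path, so each week cut from Database cuts the finish by one (this holds down to a finish of 21).
Need 22 − 21 = 1 week off Database → Database becomes 7 weeks, finish becomes 21.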